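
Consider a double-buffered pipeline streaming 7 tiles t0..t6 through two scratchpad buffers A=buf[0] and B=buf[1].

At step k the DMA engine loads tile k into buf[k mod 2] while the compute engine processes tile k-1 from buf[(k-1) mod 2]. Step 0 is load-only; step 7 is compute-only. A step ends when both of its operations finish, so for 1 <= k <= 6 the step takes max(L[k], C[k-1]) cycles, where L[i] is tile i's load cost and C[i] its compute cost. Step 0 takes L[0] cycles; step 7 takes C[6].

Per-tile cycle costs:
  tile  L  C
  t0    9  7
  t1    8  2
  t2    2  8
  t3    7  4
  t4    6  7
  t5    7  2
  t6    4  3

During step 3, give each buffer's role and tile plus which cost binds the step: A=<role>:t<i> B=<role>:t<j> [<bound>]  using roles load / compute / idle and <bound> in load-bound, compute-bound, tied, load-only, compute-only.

step 3: A=compute:t2 B=load:t3 [compute-bound]

  0. 9=9c; end=9; A:t0 B:-
  1. max(8,7)=8c; end=17; A:t0 B:t1
  2. max(2,2)=2c; end=19; A:t2 B:t1
  3. max(7,8)=8c; end=27; A:t2 B:t3
  4. max(6,4)=6c; end=33; A:t4 B:t3
  5. max(7,7)=7c; end=40; A:t4 B:t5
  6. max(4,2)=4c; end=44; A:t6 B:t5
  7. 3=3c; end=47; A:t6 B:t5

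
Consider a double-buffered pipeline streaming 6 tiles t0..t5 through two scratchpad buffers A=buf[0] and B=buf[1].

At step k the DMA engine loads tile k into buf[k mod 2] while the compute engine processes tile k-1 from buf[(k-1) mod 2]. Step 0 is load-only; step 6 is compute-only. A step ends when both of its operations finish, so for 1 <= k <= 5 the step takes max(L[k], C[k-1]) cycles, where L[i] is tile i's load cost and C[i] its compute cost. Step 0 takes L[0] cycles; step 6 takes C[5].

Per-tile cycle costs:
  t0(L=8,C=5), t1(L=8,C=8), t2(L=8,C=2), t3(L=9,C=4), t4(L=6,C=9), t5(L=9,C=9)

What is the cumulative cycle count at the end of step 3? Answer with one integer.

end_cycle[3] = 33

step 0: L[0]=8 → dur=8, Σ=8 | A=load:t0 B=idle [load-only]
step 1: L[1]=8 C[0]=5 → dur=8, Σ=16 | A=compute:t0 B=load:t1 [load-bound]
step 2: L[2]=8 C[1]=8 → dur=8, Σ=24 | A=load:t2 B=compute:t1 [tied]
step 3: L[3]=9 C[2]=2 → dur=9, Σ=33 | A=compute:t2 B=load:t3 [load-bound]
step 4: L[4]=6 C[3]=4 → dur=6, Σ=39 | A=load:t4 B=compute:t3 [load-bound]
step 5: L[5]=9 C[4]=9 → dur=9, Σ=48 | A=compute:t4 B=load:t5 [tied]
step 6: C[5]=9 → dur=9, Σ=57 | A=idle B=compute:t5 [compute-only]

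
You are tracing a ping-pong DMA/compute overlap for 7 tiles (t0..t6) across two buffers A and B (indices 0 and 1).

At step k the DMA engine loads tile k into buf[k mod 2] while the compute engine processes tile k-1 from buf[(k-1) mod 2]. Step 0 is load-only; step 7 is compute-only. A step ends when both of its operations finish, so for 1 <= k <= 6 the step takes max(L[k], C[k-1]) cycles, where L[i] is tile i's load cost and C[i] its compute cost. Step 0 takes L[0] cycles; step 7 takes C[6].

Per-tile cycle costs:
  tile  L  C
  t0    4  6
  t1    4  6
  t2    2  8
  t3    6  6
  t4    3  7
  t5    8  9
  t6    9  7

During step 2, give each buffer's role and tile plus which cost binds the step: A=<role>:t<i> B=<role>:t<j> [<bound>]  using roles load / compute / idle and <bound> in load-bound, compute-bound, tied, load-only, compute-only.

[0] DMA t0→A (4c) ∥ CU idle ⇒ 4c, clock 4
[1] DMA t1→B (4c) ∥ CU A:t0 (6c) ⇒ 6c, clock 10
[2] DMA t2→A (2c) ∥ CU B:t1 (6c) ⇒ 6c, clock 16
[3] DMA t3→B (6c) ∥ CU A:t2 (8c) ⇒ 8c, clock 24
[4] DMA t4→A (3c) ∥ CU B:t3 (6c) ⇒ 6c, clock 30
[5] DMA t5→B (8c) ∥ CU A:t4 (7c) ⇒ 8c, clock 38
[6] DMA t6→A (9c) ∥ CU B:t5 (9c) ⇒ 9c, clock 47
[7] DMA idle ∥ CU A:t6 (7c) ⇒ 7c, clock 54

step 2: A=load:t2 B=compute:t1 [compute-bound]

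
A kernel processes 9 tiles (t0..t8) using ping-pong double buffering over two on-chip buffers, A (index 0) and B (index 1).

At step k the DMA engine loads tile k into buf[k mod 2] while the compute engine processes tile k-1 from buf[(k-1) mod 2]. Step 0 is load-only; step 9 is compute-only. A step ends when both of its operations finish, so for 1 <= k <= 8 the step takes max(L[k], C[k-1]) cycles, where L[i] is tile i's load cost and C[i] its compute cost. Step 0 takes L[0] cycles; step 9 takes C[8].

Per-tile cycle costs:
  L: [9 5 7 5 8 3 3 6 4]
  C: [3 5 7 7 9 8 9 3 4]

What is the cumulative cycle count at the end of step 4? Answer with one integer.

end_cycle[4] = 36

[0] DMA t0→A (9c) ∥ CU idle ⇒ 9c, clock 9
[1] DMA t1→B (5c) ∥ CU A:t0 (3c) ⇒ 5c, clock 14
[2] DMA t2→A (7c) ∥ CU B:t1 (5c) ⇒ 7c, clock 21
[3] DMA t3→B (5c) ∥ CU A:t2 (7c) ⇒ 7c, clock 28
[4] DMA t4→A (8c) ∥ CU B:t3 (7c) ⇒ 8c, clock 36
[5] DMA t5→B (3c) ∥ CU A:t4 (9c) ⇒ 9c, clock 45
[6] DMA t6→A (3c) ∥ CU B:t5 (8c) ⇒ 8c, clock 53
[7] DMA t7→B (6c) ∥ CU A:t6 (9c) ⇒ 9c, clock 62
[8] DMA t8→A (4c) ∥ CU B:t7 (3c) ⇒ 4c, clock 66
[9] DMA idle ∥ CU A:t8 (4c) ⇒ 4c, clock 70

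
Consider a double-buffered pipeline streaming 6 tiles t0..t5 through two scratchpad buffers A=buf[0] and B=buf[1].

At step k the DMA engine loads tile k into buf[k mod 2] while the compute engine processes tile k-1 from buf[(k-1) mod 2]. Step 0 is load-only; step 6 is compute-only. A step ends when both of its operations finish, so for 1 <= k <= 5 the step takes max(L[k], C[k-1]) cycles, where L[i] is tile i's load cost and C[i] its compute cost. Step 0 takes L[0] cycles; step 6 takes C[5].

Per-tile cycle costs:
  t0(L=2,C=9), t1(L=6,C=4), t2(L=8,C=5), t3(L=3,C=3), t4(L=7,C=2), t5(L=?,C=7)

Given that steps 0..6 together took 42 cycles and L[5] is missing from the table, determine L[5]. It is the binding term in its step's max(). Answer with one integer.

L[5] = 4

step 0 → dur = L[0]=2 = 2
step 1 → dur = max(L[1]=6, C[0]=9) = 9
step 2 → dur = max(L[2]=8, C[1]=4) = 8
step 3 → dur = max(L[3]=3, C[2]=5) = 5
step 4 → dur = max(L[4]=7, C[3]=3) = 7
step 5 → dur = max(L[5]=?, C[4]=2) = L[5]  (unknown; binding)
step 6 → dur = C[5]=7 = 7
sum of known step durations = 38
dur[5] = total - known = 42 - 38 = 4
L[5] is the binding max in step 5, so L[5] = dur[5] = 4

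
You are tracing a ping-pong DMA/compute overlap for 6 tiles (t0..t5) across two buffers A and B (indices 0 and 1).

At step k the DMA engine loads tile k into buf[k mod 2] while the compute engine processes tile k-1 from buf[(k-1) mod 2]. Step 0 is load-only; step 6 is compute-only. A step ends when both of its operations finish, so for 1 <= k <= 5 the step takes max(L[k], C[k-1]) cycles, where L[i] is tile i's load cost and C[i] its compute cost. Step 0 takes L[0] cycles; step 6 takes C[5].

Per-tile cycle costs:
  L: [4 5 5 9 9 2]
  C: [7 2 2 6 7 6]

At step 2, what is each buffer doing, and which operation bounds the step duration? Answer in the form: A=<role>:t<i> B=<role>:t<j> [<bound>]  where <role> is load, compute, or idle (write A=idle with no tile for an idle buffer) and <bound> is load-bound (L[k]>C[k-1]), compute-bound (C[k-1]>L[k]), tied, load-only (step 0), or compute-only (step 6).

step 0: L[0]=4 → dur=4, Σ=4 | A=load:t0 B=idle [load-only]
step 1: L[1]=5 C[0]=7 → dur=7, Σ=11 | A=compute:t0 B=load:t1 [compute-bound]
step 2: L[2]=5 C[1]=2 → dur=5, Σ=16 | A=load:t2 B=compute:t1 [load-bound]
step 3: L[3]=9 C[2]=2 → dur=9, Σ=25 | A=compute:t2 B=load:t3 [load-bound]
step 4: L[4]=9 C[3]=6 → dur=9, Σ=34 | A=load:t4 B=compute:t3 [load-bound]
step 5: L[5]=2 C[4]=7 → dur=7, Σ=41 | A=compute:t4 B=load:t5 [compute-bound]
step 6: C[5]=6 → dur=6, Σ=47 | A=idle B=compute:t5 [compute-only]

step 2: A=load:t2 B=compute:t1 [load-bound]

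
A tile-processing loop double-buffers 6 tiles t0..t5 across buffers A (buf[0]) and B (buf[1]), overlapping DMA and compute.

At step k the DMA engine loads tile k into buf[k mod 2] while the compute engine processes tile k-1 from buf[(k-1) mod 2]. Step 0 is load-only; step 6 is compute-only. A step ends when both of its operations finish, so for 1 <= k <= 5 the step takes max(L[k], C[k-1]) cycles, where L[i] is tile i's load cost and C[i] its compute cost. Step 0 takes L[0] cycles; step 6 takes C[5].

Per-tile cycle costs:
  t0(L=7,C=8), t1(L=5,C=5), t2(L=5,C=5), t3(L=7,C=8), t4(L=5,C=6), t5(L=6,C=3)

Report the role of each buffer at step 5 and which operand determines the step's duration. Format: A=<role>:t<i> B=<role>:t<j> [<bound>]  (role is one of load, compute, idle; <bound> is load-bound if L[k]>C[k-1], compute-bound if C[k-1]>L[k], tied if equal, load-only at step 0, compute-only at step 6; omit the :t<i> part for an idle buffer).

  0. 7=7c; end=7; A:t0 B:-
  1. max(5,8)=8c; end=15; A:t0 B:t1
  2. max(5,5)=5c; end=20; A:t2 B:t1
  3. max(7,5)=7c; end=27; A:t2 B:t3
  4. max(5,8)=8c; end=35; A:t4 B:t3
  5. max(6,6)=6c; end=41; A:t4 B:t5
  6. 3=3c; end=44; A:t4 B:t5

step 5: A=compute:t4 B=load:t5 [tied]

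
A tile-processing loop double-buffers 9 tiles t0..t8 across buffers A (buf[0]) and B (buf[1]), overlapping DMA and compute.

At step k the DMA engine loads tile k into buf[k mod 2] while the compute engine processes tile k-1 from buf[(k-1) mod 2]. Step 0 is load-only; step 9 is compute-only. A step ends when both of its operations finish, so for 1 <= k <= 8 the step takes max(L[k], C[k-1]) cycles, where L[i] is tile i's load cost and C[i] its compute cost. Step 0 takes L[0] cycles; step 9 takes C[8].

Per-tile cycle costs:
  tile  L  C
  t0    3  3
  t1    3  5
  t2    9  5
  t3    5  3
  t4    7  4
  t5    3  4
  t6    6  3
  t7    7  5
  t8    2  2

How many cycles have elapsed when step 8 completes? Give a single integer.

k=0 load=t0/3c comp=- wait=3 total=3
k=1 load=t1/3c comp=t0/3c wait=3 total=6
k=2 load=t2/9c comp=t1/5c wait=9 total=15
k=3 load=t3/5c comp=t2/5c wait=5 total=20
k=4 load=t4/7c comp=t3/3c wait=7 total=27
k=5 load=t5/3c comp=t4/4c wait=4 total=31
k=6 load=t6/6c comp=t5/4c wait=6 total=37
k=7 load=t7/7c comp=t6/3c wait=7 total=44
k=8 load=t8/2c comp=t7/5c wait=5 total=49
k=9 load=- comp=t8/2c wait=2 total=51

end_cycle[8] = 49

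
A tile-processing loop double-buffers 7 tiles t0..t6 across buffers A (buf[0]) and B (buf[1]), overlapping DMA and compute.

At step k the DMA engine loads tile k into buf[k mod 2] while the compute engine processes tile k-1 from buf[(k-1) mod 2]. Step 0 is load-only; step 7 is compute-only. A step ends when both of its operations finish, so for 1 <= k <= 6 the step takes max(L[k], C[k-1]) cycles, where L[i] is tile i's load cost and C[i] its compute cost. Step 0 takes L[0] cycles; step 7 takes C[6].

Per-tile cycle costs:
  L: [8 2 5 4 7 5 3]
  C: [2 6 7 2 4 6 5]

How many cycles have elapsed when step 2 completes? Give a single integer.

step 0: L[0]=8 → dur=8, Σ=8 | A=load:t0 B=idle [load-only]
step 1: L[1]=2 C[0]=2 → dur=2, Σ=10 | A=compute:t0 B=load:t1 [tied]
step 2: L[2]=5 C[1]=6 → dur=6, Σ=16 | A=load:t2 B=compute:t1 [compute-bound]
step 3: L[3]=4 C[2]=7 → dur=7, Σ=23 | A=compute:t2 B=load:t3 [compute-bound]
step 4: L[4]=7 C[3]=2 → dur=7, Σ=30 | A=load:t4 B=compute:t3 [load-bound]
step 5: L[5]=5 C[4]=4 → dur=5, Σ=35 | A=compute:t4 B=load:t5 [load-bound]
step 6: L[6]=3 C[5]=6 → dur=6, Σ=41 | A=load:t6 B=compute:t5 [compute-bound]
step 7: C[6]=5 → dur=5, Σ=46 | A=compute:t6 B=idle [compute-only]

end_cycle[2] = 16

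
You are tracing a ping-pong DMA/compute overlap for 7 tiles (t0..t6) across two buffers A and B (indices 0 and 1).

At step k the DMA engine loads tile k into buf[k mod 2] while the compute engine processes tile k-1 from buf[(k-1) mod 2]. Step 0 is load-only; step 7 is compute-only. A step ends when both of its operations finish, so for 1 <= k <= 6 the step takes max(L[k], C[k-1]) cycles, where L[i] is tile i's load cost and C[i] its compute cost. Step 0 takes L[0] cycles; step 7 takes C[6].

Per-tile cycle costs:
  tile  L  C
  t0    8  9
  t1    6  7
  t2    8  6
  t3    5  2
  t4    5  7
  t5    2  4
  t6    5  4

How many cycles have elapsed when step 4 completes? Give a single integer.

k=0 load=t0/8c comp=- wait=8 total=8
k=1 load=t1/6c comp=t0/9c wait=9 total=17
k=2 load=t2/8c comp=t1/7c wait=8 total=25
k=3 load=t3/5c comp=t2/6c wait=6 total=31
k=4 load=t4/5c comp=t3/2c wait=5 total=36
k=5 load=t5/2c comp=t4/7c wait=7 total=43
k=6 load=t6/5c comp=t5/4c wait=5 total=48
k=7 load=- comp=t6/4c wait=4 total=52

end_cycle[4] = 36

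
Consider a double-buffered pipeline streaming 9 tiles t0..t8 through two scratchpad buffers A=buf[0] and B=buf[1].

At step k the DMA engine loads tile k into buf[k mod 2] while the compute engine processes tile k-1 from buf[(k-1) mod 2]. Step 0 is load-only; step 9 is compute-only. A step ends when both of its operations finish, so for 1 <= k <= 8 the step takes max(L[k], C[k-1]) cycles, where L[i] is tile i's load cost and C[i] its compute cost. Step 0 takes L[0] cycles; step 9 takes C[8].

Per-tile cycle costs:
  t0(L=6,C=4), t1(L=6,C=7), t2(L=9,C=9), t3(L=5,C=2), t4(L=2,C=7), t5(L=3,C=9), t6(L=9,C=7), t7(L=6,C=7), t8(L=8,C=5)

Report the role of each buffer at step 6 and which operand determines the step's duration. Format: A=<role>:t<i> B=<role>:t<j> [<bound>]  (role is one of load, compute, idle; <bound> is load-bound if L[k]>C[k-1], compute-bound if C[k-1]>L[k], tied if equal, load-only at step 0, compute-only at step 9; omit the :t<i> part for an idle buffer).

[0] DMA t0→A (6c) ∥ CU idle ⇒ 6c, clock 6
[1] DMA t1→B (6c) ∥ CU A:t0 (4c) ⇒ 6c, clock 12
[2] DMA t2→A (9c) ∥ CU B:t1 (7c) ⇒ 9c, clock 21
[3] DMA t3→B (5c) ∥ CU A:t2 (9c) ⇒ 9c, clock 30
[4] DMA t4→A (2c) ∥ CU B:t3 (2c) ⇒ 2c, clock 32
[5] DMA t5→B (3c) ∥ CU A:t4 (7c) ⇒ 7c, clock 39
[6] DMA t6→A (9c) ∥ CU B:t5 (9c) ⇒ 9c, clock 48
[7] DMA t7→B (6c) ∥ CU A:t6 (7c) ⇒ 7c, clock 55
[8] DMA t8→A (8c) ∥ CU B:t7 (7c) ⇒ 8c, clock 63
[9] DMA idle ∥ CU A:t8 (5c) ⇒ 5c, clock 68

step 6: A=load:t6 B=compute:t5 [tied]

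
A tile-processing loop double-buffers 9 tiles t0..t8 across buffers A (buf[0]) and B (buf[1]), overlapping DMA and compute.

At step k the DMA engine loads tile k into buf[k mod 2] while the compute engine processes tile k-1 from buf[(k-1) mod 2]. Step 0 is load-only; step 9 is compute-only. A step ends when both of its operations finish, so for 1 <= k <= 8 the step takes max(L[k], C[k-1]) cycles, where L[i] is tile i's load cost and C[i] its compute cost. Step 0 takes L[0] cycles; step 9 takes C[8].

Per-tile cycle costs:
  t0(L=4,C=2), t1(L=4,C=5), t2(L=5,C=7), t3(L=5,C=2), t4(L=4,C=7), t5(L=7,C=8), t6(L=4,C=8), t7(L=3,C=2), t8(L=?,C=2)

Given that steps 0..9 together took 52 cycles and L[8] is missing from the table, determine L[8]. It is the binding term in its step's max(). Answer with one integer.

step 0 | dur = L[0]=4 = 4
step 1 | dur = max(L[1]=4, C[0]=2) = 4
step 2 | dur = max(L[2]=5, C[1]=5) = 5
step 3 | dur = max(L[3]=5, C[2]=7) = 7
step 4 | dur = max(L[4]=4, C[3]=2) = 4
step 5 | dur = max(L[5]=7, C[4]=7) = 7
step 6 | dur = max(L[6]=4, C[5]=8) = 8
step 7 | dur = max(L[7]=3, C[6]=8) = 8
step 8 | dur = max(L[8]=?, C[7]=2) = L[8]  (unknown; binding)
step 9 | dur = C[8]=2 = 2
sum of known step durations = 49
dur[8] = total - known = 52 - 49 = 3
L[8] is the binding max in step 8, so L[8] = dur[8] = 3

L[8] = 3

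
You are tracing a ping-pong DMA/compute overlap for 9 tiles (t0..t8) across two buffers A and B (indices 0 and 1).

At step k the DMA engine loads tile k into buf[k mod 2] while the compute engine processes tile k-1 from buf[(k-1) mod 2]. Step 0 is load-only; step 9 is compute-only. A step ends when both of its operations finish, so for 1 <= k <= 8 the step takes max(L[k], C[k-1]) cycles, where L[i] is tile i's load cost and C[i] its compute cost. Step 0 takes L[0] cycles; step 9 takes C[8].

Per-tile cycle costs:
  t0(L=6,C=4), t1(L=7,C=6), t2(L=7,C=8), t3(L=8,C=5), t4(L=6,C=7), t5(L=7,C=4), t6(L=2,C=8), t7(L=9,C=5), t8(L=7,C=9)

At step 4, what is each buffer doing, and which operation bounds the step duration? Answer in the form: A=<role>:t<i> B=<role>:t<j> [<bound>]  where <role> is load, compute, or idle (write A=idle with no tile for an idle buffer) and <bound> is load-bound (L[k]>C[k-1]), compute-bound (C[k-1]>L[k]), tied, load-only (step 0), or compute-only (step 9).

step 4: A=load:t4 B=compute:t3 [load-bound]

  0. 6=6c; end=6; A:t0 B:-
  1. max(7,4)=7c; end=13; A:t0 B:t1
  2. max(7,6)=7c; end=20; A:t2 B:t1
  3. max(8,8)=8c; end=28; A:t2 B:t3
  4. max(6,5)=6c; end=34; A:t4 B:t3
  5. max(7,7)=7c; end=41; A:t4 B:t5
  6. max(2,4)=4c; end=45; A:t6 B:t5
  7. max(9,8)=9c; end=54; A:t6 B:t7
  8. max(7,5)=7c; end=61; A:t8 B:t7
  9. 9=9c; end=70; A:t8 B:t7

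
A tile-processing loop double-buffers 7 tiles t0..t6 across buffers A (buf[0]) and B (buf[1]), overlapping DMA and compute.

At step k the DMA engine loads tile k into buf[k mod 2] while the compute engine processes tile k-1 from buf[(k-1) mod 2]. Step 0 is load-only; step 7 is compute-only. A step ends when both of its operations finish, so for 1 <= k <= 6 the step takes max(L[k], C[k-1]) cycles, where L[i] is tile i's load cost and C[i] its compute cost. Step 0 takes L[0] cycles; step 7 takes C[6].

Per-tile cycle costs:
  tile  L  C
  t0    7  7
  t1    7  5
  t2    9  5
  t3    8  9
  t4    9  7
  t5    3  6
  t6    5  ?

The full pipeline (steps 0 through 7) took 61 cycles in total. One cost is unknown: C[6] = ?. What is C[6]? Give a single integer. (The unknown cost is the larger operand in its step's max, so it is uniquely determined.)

step 0: dur = L[0]=7 = 7
step 1: dur = max(L[1]=7, C[0]=7) = 7
step 2: dur = max(L[2]=9, C[1]=5) = 9
step 3: dur = max(L[3]=8, C[2]=5) = 8
step 4: dur = max(L[4]=9, C[3]=9) = 9
step 5: dur = max(L[5]=3, C[4]=7) = 7
step 6: dur = max(L[6]=5, C[5]=6) = 6
step 7: dur = C[6]=? = C[6]  (unknown; binding)
sum of known step durations = 53
dur[7] = total - known = 61 - 53 = 8
C[6] is the binding max in step 7, so C[6] = dur[7] = 8

C[6] = 8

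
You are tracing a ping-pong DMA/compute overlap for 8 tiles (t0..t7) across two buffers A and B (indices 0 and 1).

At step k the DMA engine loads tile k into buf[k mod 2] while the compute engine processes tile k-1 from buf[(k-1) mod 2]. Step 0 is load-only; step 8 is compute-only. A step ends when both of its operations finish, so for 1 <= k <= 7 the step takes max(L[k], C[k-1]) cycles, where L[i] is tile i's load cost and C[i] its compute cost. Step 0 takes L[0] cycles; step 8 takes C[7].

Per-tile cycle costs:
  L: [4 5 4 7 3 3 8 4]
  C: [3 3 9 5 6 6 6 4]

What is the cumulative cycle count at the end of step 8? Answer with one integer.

k=0 load=t0/4c comp=- wait=4 total=4
k=1 load=t1/5c comp=t0/3c wait=5 total=9
k=2 load=t2/4c comp=t1/3c wait=4 total=13
k=3 load=t3/7c comp=t2/9c wait=9 total=22
k=4 load=t4/3c comp=t3/5c wait=5 total=27
k=5 load=t5/3c comp=t4/6c wait=6 total=33
k=6 load=t6/8c comp=t5/6c wait=8 total=41
k=7 load=t7/4c comp=t6/6c wait=6 total=47
k=8 load=- comp=t7/4c wait=4 total=51

end_cycle[8] = 51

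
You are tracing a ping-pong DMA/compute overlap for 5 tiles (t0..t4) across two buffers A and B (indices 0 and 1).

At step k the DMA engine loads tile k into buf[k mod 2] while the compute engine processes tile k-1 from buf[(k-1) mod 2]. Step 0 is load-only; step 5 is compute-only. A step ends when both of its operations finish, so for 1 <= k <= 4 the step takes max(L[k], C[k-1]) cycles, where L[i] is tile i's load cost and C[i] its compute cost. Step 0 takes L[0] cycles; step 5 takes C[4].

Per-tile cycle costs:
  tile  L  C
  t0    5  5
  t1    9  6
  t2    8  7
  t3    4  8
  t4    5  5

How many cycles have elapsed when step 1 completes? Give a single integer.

step 0: L[0]=5 → dur=5, Σ=5 | A=load:t0 B=idle [load-only]
step 1: L[1]=9 C[0]=5 → dur=9, Σ=14 | A=compute:t0 B=load:t1 [load-bound]
step 2: L[2]=8 C[1]=6 → dur=8, Σ=22 | A=load:t2 B=compute:t1 [load-bound]
step 3: L[3]=4 C[2]=7 → dur=7, Σ=29 | A=compute:t2 B=load:t3 [compute-bound]
step 4: L[4]=5 C[3]=8 → dur=8, Σ=37 | A=load:t4 B=compute:t3 [compute-bound]
step 5: C[4]=5 → dur=5, Σ=42 | A=compute:t4 B=idle [compute-only]

end_cycle[1] = 14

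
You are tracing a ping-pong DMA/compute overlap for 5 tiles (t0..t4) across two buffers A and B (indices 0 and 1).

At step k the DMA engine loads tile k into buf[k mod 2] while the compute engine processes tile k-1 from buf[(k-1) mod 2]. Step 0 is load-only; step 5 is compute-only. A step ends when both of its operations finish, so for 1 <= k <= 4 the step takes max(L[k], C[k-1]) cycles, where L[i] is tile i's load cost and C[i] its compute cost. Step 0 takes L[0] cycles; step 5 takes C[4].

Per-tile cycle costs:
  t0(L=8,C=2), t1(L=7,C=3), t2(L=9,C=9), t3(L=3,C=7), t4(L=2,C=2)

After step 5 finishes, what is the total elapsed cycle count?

k=0 load=t0/8c comp=- wait=8 total=8
k=1 load=t1/7c comp=t0/2c wait=7 total=15
k=2 load=t2/9c comp=t1/3c wait=9 total=24
k=3 load=t3/3c comp=t2/9c wait=9 total=33
k=4 load=t4/2c comp=t3/7c wait=7 total=40
k=5 load=- comp=t4/2c wait=2 total=42

end_cycle[5] = 42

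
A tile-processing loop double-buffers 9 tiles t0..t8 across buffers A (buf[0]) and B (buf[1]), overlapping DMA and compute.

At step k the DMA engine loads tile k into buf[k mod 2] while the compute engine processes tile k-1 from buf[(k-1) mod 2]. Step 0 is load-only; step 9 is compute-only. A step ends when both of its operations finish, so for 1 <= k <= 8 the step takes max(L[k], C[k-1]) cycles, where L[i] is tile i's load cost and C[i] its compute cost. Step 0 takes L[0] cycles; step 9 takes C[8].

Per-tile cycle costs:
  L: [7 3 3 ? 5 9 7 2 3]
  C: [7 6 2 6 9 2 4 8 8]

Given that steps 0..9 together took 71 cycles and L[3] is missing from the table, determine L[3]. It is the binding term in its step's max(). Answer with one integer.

step 0 = dur = L[0]=7 = 7
step 1 = dur = max(L[1]=3, C[0]=7) = 7
step 2 = dur = max(L[2]=3, C[1]=6) = 6
step 3 = dur = max(L[3]=?, C[2]=2) = L[3]  (unknown; binding)
step 4 = dur = max(L[4]=5, C[3]=6) = 6
step 5 = dur = max(L[5]=9, C[4]=9) = 9
step 6 = dur = max(L[6]=7, C[5]=2) = 7
step 7 = dur = max(L[7]=2, C[6]=4) = 4
step 8 = dur = max(L[8]=3, C[7]=8) = 8
step 9 = dur = C[8]=8 = 8
sum of known step durations = 62
dur[3] = total - known = 71 - 62 = 9
L[3] is the binding max in step 3, so L[3] = dur[3] = 9

L[3] = 9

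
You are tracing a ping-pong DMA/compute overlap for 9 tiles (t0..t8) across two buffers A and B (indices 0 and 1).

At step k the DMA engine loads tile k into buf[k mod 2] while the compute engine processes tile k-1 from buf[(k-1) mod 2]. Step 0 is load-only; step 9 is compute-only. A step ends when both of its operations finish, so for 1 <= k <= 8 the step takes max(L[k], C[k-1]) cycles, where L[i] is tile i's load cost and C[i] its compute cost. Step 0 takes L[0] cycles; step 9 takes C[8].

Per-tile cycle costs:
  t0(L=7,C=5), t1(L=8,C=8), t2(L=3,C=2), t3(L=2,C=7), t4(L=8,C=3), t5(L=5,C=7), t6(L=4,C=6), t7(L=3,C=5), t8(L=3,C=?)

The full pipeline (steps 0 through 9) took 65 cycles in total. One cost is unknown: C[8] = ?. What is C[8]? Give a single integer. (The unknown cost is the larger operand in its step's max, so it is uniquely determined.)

C[8] = 9

step 0: dur = L[0]=7 = 7
step 1: dur = max(L[1]=8, C[0]=5) = 8
step 2: dur = max(L[2]=3, C[1]=8) = 8
step 3: dur = max(L[3]=2, C[2]=2) = 2
step 4: dur = max(L[4]=8, C[3]=7) = 8
step 5: dur = max(L[5]=5, C[4]=3) = 5
step 6: dur = max(L[6]=4, C[5]=7) = 7
step 7: dur = max(L[7]=3, C[6]=6) = 6
step 8: dur = max(L[8]=3, C[7]=5) = 5
step 9: dur = C[8]=? = C[8]  (unknown; binding)
sum of known step durations = 56
dur[9] = total - known = 65 - 56 = 9
C[8] is the binding max in step 9, so C[8] = dur[9] = 9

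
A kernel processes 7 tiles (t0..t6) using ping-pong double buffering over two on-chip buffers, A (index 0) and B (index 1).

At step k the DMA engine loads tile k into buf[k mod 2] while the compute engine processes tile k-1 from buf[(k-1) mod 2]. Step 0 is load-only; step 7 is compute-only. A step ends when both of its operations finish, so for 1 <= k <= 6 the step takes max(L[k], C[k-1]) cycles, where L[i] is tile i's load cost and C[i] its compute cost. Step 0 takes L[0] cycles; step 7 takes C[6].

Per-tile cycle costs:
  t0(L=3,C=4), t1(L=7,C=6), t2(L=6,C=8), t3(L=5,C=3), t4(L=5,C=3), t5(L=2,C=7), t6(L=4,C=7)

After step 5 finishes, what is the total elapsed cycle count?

step 0: L[0]=3 → dur=3, Σ=3 | A=load:t0 B=idle [load-only]
step 1: L[1]=7 C[0]=4 → dur=7, Σ=10 | A=compute:t0 B=load:t1 [load-bound]
step 2: L[2]=6 C[1]=6 → dur=6, Σ=16 | A=load:t2 B=compute:t1 [tied]
step 3: L[3]=5 C[2]=8 → dur=8, Σ=24 | A=compute:t2 B=load:t3 [compute-bound]
step 4: L[4]=5 C[3]=3 → dur=5, Σ=29 | A=load:t4 B=compute:t3 [load-bound]
step 5: L[5]=2 C[4]=3 → dur=3, Σ=32 | A=compute:t4 B=load:t5 [compute-bound]
step 6: L[6]=4 C[5]=7 → dur=7, Σ=39 | A=load:t6 B=compute:t5 [compute-bound]
step 7: C[6]=7 → dur=7, Σ=46 | A=compute:t6 B=idle [compute-only]

end_cycle[5] = 32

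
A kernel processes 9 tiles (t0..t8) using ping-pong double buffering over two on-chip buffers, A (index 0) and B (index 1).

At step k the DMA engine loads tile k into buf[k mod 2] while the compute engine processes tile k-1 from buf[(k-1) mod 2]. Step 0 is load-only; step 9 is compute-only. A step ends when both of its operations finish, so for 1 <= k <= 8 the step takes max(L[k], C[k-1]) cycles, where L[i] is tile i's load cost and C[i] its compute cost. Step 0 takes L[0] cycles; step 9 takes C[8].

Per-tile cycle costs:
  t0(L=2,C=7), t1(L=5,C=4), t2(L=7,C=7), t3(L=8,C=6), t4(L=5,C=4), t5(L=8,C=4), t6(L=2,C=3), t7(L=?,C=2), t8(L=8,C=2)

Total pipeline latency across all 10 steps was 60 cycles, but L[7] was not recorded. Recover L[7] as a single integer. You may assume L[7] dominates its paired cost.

step 0 = dur = L[0]=2 = 2
step 1 = dur = max(L[1]=5, C[0]=7) = 7
step 2 = dur = max(L[2]=7, C[1]=4) = 7
step 3 = dur = max(L[3]=8, C[2]=7) = 8
step 4 = dur = max(L[4]=5, C[3]=6) = 6
step 5 = dur = max(L[5]=8, C[4]=4) = 8
step 6 = dur = max(L[6]=2, C[5]=4) = 4
step 7 = dur = max(L[7]=?, C[6]=3) = L[7]  (unknown; binding)
step 8 = dur = max(L[8]=8, C[7]=2) = 8
step 9 = dur = C[8]=2 = 2
sum of known step durations = 52
dur[7] = total - known = 60 - 52 = 8
L[7] is the binding max in step 7, so L[7] = dur[7] = 8

L[7] = 8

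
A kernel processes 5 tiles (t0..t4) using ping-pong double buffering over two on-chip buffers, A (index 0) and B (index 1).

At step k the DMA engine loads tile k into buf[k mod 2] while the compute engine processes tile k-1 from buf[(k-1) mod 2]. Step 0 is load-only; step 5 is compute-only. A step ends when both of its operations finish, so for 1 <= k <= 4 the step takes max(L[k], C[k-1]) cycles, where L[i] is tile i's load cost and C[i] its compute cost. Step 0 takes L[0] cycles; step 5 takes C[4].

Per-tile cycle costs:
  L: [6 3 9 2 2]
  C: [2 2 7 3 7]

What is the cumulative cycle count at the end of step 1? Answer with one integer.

end_cycle[1] = 9

  0. 6=6c; end=6; A:t0 B:-
  1. max(3,2)=3c; end=9; A:t0 B:t1
  2. max(9,2)=9c; end=18; A:t2 B:t1
  3. max(2,7)=7c; end=25; A:t2 B:t3
  4. max(2,3)=3c; end=28; A:t4 B:t3
  5. 7=7c; end=35; A:t4 B:t3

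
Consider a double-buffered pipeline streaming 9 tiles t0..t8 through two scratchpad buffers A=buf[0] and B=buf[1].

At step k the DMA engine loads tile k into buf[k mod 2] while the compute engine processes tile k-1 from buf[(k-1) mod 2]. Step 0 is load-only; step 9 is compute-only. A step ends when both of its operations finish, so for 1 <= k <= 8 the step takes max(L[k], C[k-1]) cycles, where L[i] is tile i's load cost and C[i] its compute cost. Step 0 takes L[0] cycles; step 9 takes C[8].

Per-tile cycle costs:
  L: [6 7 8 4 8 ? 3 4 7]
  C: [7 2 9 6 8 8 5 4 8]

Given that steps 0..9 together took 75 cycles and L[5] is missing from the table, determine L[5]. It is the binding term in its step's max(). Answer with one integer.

step 0 → dur = L[0]=6 = 6
step 1 → dur = max(L[1]=7, C[0]=7) = 7
step 2 → dur = max(L[2]=8, C[1]=2) = 8
step 3 → dur = max(L[3]=4, C[2]=9) = 9
step 4 → dur = max(L[4]=8, C[3]=6) = 8
step 5 → dur = max(L[5]=?, C[4]=8) = L[5]  (unknown; binding)
step 6 → dur = max(L[6]=3, C[5]=8) = 8
step 7 → dur = max(L[7]=4, C[6]=5) = 5
step 8 → dur = max(L[8]=7, C[7]=4) = 7
step 9 → dur = C[8]=8 = 8
sum of known step durations = 66
dur[5] = total - known = 75 - 66 = 9
L[5] is the binding max in step 5, so L[5] = dur[5] = 9

L[5] = 9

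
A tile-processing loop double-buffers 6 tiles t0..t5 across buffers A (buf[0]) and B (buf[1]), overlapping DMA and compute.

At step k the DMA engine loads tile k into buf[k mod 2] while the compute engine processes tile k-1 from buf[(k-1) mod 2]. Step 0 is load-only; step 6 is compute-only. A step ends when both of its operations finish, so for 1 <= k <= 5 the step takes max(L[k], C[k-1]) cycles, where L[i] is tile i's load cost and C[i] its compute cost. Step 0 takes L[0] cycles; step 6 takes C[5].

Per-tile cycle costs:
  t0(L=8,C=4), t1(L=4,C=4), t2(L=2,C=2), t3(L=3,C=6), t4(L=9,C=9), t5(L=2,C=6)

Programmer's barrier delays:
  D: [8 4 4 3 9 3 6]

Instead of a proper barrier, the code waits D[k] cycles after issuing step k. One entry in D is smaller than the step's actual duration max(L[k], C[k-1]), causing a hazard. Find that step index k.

hazard at step 5

[0] required=L[0]=8=8 vs D=8 ok
[1] required=max(L[1]=4,C[0]=4)=4 vs D=4 ok
[2] required=max(L[2]=2,C[1]=4)=4 vs D=4 ok
[3] required=max(L[3]=3,C[2]=2)=3 vs D=3 ok
[4] required=max(L[4]=9,C[3]=6)=9 vs D=9 ok
[5] required=max(L[5]=2,C[4]=9)=9 vs D=3 SHORT
[6] required=C[5]=6=6 vs D=6 ok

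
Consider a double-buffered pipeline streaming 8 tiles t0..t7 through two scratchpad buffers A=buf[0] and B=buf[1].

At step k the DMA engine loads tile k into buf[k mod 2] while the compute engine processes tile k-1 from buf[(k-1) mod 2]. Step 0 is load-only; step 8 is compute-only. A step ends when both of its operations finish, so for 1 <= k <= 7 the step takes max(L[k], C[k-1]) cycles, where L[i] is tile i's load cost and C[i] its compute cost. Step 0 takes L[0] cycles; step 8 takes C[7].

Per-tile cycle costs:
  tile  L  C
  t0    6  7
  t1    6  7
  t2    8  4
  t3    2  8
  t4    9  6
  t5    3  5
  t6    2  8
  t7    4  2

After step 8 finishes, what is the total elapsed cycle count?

end_cycle[8] = 55

[0] DMA t0→A (6c) ∥ CU idle ⇒ 6c, clock 6
[1] DMA t1→B (6c) ∥ CU A:t0 (7c) ⇒ 7c, clock 13
[2] DMA t2→A (8c) ∥ CU B:t1 (7c) ⇒ 8c, clock 21
[3] DMA t3→B (2c) ∥ CU A:t2 (4c) ⇒ 4c, clock 25
[4] DMA t4→A (9c) ∥ CU B:t3 (8c) ⇒ 9c, clock 34
[5] DMA t5→B (3c) ∥ CU A:t4 (6c) ⇒ 6c, clock 40
[6] DMA t6→A (2c) ∥ CU B:t5 (5c) ⇒ 5c, clock 45
[7] DMA t7→B (4c) ∥ CU A:t6 (8c) ⇒ 8c, clock 53
[8] DMA idle ∥ CU B:t7 (2c) ⇒ 2c, clock 55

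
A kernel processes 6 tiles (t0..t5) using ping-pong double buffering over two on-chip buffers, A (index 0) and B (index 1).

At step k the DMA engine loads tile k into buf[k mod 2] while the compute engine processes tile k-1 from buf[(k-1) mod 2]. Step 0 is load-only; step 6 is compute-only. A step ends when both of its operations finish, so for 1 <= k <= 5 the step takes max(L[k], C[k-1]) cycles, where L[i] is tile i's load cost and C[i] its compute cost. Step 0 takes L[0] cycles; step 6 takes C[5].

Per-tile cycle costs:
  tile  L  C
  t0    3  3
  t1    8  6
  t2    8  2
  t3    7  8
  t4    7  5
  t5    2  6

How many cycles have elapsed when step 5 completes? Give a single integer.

  0. 3=3c; end=3; A:t0 B:-
  1. max(8,3)=8c; end=11; A:t0 B:t1
  2. max(8,6)=8c; end=19; A:t2 B:t1
  3. max(7,2)=7c; end=26; A:t2 B:t3
  4. max(7,8)=8c; end=34; A:t4 B:t3
  5. max(2,5)=5c; end=39; A:t4 B:t5
  6. 6=6c; end=45; A:t4 B:t5

end_cycle[5] = 39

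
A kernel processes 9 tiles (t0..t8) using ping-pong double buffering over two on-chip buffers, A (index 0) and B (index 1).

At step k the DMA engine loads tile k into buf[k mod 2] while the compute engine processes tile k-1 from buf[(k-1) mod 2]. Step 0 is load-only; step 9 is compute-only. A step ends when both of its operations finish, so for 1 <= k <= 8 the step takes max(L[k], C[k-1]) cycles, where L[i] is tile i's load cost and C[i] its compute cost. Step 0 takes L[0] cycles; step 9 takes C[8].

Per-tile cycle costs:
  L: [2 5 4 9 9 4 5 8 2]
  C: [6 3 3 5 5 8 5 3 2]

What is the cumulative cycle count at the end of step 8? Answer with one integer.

end_cycle[8] = 54

step 0: L[0]=2 → dur=2, Σ=2 | A=load:t0 B=idle [load-only]
step 1: L[1]=5 C[0]=6 → dur=6, Σ=8 | A=compute:t0 B=load:t1 [compute-bound]
step 2: L[2]=4 C[1]=3 → dur=4, Σ=12 | A=load:t2 B=compute:t1 [load-bound]
step 3: L[3]=9 C[2]=3 → dur=9, Σ=21 | A=compute:t2 B=load:t3 [load-bound]
step 4: L[4]=9 C[3]=5 → dur=9, Σ=30 | A=load:t4 B=compute:t3 [load-bound]
step 5: L[5]=4 C[4]=5 → dur=5, Σ=35 | A=compute:t4 B=load:t5 [compute-bound]
step 6: L[6]=5 C[5]=8 → dur=8, Σ=43 | A=load:t6 B=compute:t5 [compute-bound]
step 7: L[7]=8 C[6]=5 → dur=8, Σ=51 | A=compute:t6 B=load:t7 [load-bound]
step 8: L[8]=2 C[7]=3 → dur=3, Σ=54 | A=load:t8 B=compute:t7 [compute-bound]
step 9: C[8]=2 → dur=2, Σ=56 | A=compute:t8 B=idle [compute-only]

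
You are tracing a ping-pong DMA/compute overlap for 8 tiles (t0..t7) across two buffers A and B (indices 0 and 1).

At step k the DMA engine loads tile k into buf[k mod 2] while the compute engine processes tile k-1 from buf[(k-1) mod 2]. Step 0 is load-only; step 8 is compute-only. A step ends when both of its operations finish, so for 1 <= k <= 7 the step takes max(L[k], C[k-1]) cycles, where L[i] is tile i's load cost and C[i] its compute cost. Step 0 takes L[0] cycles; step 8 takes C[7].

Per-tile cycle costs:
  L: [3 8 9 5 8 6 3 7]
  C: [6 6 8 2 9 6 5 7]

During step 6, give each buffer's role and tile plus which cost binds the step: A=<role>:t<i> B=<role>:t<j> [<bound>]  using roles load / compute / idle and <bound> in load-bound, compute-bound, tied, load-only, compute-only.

step 0: L[0]=3 → dur=3, Σ=3 | A=load:t0 B=idle [load-only]
step 1: L[1]=8 C[0]=6 → dur=8, Σ=11 | A=compute:t0 B=load:t1 [load-bound]
step 2: L[2]=9 C[1]=6 → dur=9, Σ=20 | A=load:t2 B=compute:t1 [load-bound]
step 3: L[3]=5 C[2]=8 → dur=8, Σ=28 | A=compute:t2 B=load:t3 [compute-bound]
step 4: L[4]=8 C[3]=2 → dur=8, Σ=36 | A=load:t4 B=compute:t3 [load-bound]
step 5: L[5]=6 C[4]=9 → dur=9, Σ=45 | A=compute:t4 B=load:t5 [compute-bound]
step 6: L[6]=3 C[5]=6 → dur=6, Σ=51 | A=load:t6 B=compute:t5 [compute-bound]
step 7: L[7]=7 C[6]=5 → dur=7, Σ=58 | A=compute:t6 B=load:t7 [load-bound]
step 8: C[7]=7 → dur=7, Σ=65 | A=idle B=compute:t7 [compute-only]

step 6: A=load:t6 B=compute:t5 [compute-bound]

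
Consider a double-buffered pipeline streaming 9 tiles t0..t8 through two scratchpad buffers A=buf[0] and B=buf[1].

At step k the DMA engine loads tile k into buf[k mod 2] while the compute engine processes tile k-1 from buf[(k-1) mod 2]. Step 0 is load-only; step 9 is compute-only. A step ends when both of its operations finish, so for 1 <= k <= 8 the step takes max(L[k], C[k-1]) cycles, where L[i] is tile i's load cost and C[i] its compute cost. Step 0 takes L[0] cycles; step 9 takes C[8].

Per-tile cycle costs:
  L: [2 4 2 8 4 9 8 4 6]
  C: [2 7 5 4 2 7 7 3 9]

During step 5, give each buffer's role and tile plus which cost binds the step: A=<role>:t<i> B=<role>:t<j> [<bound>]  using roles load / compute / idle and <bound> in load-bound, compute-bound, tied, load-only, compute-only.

[0] DMA t0→A (2c) ∥ CU idle ⇒ 2c, clock 2
[1] DMA t1→B (4c) ∥ CU A:t0 (2c) ⇒ 4c, clock 6
[2] DMA t2→A (2c) ∥ CU B:t1 (7c) ⇒ 7c, clock 13
[3] DMA t3→B (8c) ∥ CU A:t2 (5c) ⇒ 8c, clock 21
[4] DMA t4→A (4c) ∥ CU B:t3 (4c) ⇒ 4c, clock 25
[5] DMA t5→B (9c) ∥ CU A:t4 (2c) ⇒ 9c, clock 34
[6] DMA t6→A (8c) ∥ CU B:t5 (7c) ⇒ 8c, clock 42
[7] DMA t7→B (4c) ∥ CU A:t6 (7c) ⇒ 7c, clock 49
[8] DMA t8→A (6c) ∥ CU B:t7 (3c) ⇒ 6c, clock 55
[9] DMA idle ∥ CU A:t8 (9c) ⇒ 9c, clock 64

step 5: A=compute:t4 B=load:t5 [load-bound]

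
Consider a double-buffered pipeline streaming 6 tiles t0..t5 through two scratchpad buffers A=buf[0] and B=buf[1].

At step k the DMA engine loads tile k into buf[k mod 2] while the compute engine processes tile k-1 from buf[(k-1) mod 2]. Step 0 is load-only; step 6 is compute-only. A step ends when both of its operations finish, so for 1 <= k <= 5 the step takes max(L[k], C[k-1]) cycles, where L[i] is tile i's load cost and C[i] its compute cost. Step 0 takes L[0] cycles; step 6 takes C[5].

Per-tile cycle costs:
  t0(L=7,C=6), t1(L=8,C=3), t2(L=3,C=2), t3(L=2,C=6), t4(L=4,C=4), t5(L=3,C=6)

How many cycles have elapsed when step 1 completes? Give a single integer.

end_cycle[1] = 15

[0] DMA t0→A (7c) ∥ CU idle ⇒ 7c, clock 7
[1] DMA t1→B (8c) ∥ CU A:t0 (6c) ⇒ 8c, clock 15
[2] DMA t2→A (3c) ∥ CU B:t1 (3c) ⇒ 3c, clock 18
[3] DMA t3→B (2c) ∥ CU A:t2 (2c) ⇒ 2c, clock 20
[4] DMA t4→A (4c) ∥ CU B:t3 (6c) ⇒ 6c, clock 26
[5] DMA t5→B (3c) ∥ CU A:t4 (4c) ⇒ 4c, clock 30
[6] DMA idle ∥ CU B:t5 (6c) ⇒ 6c, clock 36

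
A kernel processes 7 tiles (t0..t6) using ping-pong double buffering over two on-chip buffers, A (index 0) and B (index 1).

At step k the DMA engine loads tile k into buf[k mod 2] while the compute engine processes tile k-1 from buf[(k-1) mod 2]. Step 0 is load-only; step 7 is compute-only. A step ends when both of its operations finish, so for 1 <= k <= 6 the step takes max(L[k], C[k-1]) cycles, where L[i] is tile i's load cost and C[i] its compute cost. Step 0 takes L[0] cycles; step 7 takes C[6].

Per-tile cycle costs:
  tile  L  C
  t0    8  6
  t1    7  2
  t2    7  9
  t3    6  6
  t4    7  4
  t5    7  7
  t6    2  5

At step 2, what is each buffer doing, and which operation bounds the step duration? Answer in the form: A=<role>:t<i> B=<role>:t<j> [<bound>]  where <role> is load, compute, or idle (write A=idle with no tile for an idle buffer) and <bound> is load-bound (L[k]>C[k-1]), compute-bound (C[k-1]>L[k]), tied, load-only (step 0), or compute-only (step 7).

step 0: L[0]=8 → dur=8, Σ=8 | A=load:t0 B=idle [load-only]
step 1: L[1]=7 C[0]=6 → dur=7, Σ=15 | A=compute:t0 B=load:t1 [load-bound]
step 2: L[2]=7 C[1]=2 → dur=7, Σ=22 | A=load:t2 B=compute:t1 [load-bound]
step 3: L[3]=6 C[2]=9 → dur=9, Σ=31 | A=compute:t2 B=load:t3 [compute-bound]
step 4: L[4]=7 C[3]=6 → dur=7, Σ=38 | A=load:t4 B=compute:t3 [load-bound]
step 5: L[5]=7 C[4]=4 → dur=7, Σ=45 | A=compute:t4 B=load:t5 [load-bound]
step 6: L[6]=2 C[5]=7 → dur=7, Σ=52 | A=load:t6 B=compute:t5 [compute-bound]
step 7: C[6]=5 → dur=5, Σ=57 | A=compute:t6 B=idle [compute-only]

step 2: A=load:t2 B=compute:t1 [load-bound]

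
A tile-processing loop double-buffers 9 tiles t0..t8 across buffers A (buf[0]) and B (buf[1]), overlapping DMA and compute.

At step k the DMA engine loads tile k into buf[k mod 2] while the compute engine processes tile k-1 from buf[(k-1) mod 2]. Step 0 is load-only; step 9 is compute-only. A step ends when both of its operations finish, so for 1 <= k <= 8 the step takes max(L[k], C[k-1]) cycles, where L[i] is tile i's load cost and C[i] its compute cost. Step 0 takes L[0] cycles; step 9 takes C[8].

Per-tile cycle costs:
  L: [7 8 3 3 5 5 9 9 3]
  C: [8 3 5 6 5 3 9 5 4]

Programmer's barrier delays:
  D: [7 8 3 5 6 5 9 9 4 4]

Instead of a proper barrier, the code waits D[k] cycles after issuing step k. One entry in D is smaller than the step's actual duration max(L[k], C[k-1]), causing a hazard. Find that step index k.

[0] required=L[0]=7=7 vs D=7 ok
[1] required=max(L[1]=8,C[0]=8)=8 vs D=8 ok
[2] required=max(L[2]=3,C[1]=3)=3 vs D=3 ok
[3] required=max(L[3]=3,C[2]=5)=5 vs D=5 ok
[4] required=max(L[4]=5,C[3]=6)=6 vs D=6 ok
[5] required=max(L[5]=5,C[4]=5)=5 vs D=5 ok
[6] required=max(L[6]=9,C[5]=3)=9 vs D=9 ok
[7] required=max(L[7]=9,C[6]=9)=9 vs D=9 ok
[8] required=max(L[8]=3,C[7]=5)=5 vs D=4 SHORT
[9] required=C[8]=4=4 vs D=4 ok

hazard at step 8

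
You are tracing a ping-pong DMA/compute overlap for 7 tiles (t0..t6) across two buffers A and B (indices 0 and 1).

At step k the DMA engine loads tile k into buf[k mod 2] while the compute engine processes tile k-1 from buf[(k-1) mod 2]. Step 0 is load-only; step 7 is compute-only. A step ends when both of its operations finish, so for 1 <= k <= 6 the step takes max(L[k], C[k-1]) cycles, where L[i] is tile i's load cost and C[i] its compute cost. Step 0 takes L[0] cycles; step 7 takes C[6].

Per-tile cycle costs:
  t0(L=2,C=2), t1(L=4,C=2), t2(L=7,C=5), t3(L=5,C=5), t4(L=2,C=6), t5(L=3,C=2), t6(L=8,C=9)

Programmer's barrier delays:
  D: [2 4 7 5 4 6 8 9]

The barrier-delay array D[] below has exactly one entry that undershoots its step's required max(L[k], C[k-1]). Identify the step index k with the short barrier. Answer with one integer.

[0] required=L[0]=2=2 vs D=2 ok
[1] required=max(L[1]=4,C[0]=2)=4 vs D=4 ok
[2] required=max(L[2]=7,C[1]=2)=7 vs D=7 ok
[3] required=max(L[3]=5,C[2]=5)=5 vs D=5 ok
[4] required=max(L[4]=2,C[3]=5)=5 vs D=4 SHORT
[5] required=max(L[5]=3,C[4]=6)=6 vs D=6 ok
[6] required=max(L[6]=8,C[5]=2)=8 vs D=8 ok
[7] required=C[6]=9=9 vs D=9 ok

hazard at step 4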